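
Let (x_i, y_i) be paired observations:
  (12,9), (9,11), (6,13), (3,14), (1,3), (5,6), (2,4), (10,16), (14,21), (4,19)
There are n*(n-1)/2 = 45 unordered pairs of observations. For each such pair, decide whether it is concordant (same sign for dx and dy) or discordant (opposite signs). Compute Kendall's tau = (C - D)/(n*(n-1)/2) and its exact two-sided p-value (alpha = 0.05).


Step 1: Enumerate the 45 unordered pairs (i,j) with i<j and classify each by sign(x_j-x_i) * sign(y_j-y_i).
  (1,2):dx=-3,dy=+2->D; (1,3):dx=-6,dy=+4->D; (1,4):dx=-9,dy=+5->D; (1,5):dx=-11,dy=-6->C
  (1,6):dx=-7,dy=-3->C; (1,7):dx=-10,dy=-5->C; (1,8):dx=-2,dy=+7->D; (1,9):dx=+2,dy=+12->C
  (1,10):dx=-8,dy=+10->D; (2,3):dx=-3,dy=+2->D; (2,4):dx=-6,dy=+3->D; (2,5):dx=-8,dy=-8->C
  (2,6):dx=-4,dy=-5->C; (2,7):dx=-7,dy=-7->C; (2,8):dx=+1,dy=+5->C; (2,9):dx=+5,dy=+10->C
  (2,10):dx=-5,dy=+8->D; (3,4):dx=-3,dy=+1->D; (3,5):dx=-5,dy=-10->C; (3,6):dx=-1,dy=-7->C
  (3,7):dx=-4,dy=-9->C; (3,8):dx=+4,dy=+3->C; (3,9):dx=+8,dy=+8->C; (3,10):dx=-2,dy=+6->D
  (4,5):dx=-2,dy=-11->C; (4,6):dx=+2,dy=-8->D; (4,7):dx=-1,dy=-10->C; (4,8):dx=+7,dy=+2->C
  (4,9):dx=+11,dy=+7->C; (4,10):dx=+1,dy=+5->C; (5,6):dx=+4,dy=+3->C; (5,7):dx=+1,dy=+1->C
  (5,8):dx=+9,dy=+13->C; (5,9):dx=+13,dy=+18->C; (5,10):dx=+3,dy=+16->C; (6,7):dx=-3,dy=-2->C
  (6,8):dx=+5,dy=+10->C; (6,9):dx=+9,dy=+15->C; (6,10):dx=-1,dy=+13->D; (7,8):dx=+8,dy=+12->C
  (7,9):dx=+12,dy=+17->C; (7,10):dx=+2,dy=+15->C; (8,9):dx=+4,dy=+5->C; (8,10):dx=-6,dy=+3->D
  (9,10):dx=-10,dy=-2->C
Step 2: C = 32, D = 13, total pairs = 45.
Step 3: tau = (C - D)/(n(n-1)/2) = (32 - 13)/45 = 0.422222.
Step 4: Exact two-sided p-value (enumerate n! = 3628800 permutations of y under H0): p = 0.108313.
Step 5: alpha = 0.05. fail to reject H0.

tau_b = 0.4222 (C=32, D=13), p = 0.108313, fail to reject H0.


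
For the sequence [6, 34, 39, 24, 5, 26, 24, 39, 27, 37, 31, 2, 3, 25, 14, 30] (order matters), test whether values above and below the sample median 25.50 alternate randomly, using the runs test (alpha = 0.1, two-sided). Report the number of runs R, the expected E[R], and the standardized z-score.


Step 1: Compute median = 25.50; label A = above, B = below.
Labels in order: BAABBABAAAABBBBA  (n_A = 8, n_B = 8)
Step 2: Count runs R = 8.
Step 3: Under H0 (random ordering), E[R] = 2*n_A*n_B/(n_A+n_B) + 1 = 2*8*8/16 + 1 = 9.0000.
        Var[R] = 2*n_A*n_B*(2*n_A*n_B - n_A - n_B) / ((n_A+n_B)^2 * (n_A+n_B-1)) = 14336/3840 = 3.7333.
        SD[R] = 1.9322.
Step 4: Continuity-corrected z = (R + 0.5 - E[R]) / SD[R] = (8 + 0.5 - 9.0000) / 1.9322 = -0.2588.
Step 5: Two-sided p-value via normal approximation = 2*(1 - Phi(|z|)) = 0.795809.
Step 6: alpha = 0.1. fail to reject H0.

R = 8, z = -0.2588, p = 0.795809, fail to reject H0.


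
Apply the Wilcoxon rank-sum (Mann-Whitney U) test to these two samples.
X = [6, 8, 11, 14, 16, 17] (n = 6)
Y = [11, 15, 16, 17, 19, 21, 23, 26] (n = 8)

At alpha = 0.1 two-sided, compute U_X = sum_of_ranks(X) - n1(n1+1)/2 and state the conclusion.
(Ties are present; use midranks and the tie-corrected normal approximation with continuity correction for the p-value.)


Step 1: Combine and sort all 14 observations; assign midranks.
sorted (value, group): (6,X), (8,X), (11,X), (11,Y), (14,X), (15,Y), (16,X), (16,Y), (17,X), (17,Y), (19,Y), (21,Y), (23,Y), (26,Y)
ranks: 6->1, 8->2, 11->3.5, 11->3.5, 14->5, 15->6, 16->7.5, 16->7.5, 17->9.5, 17->9.5, 19->11, 21->12, 23->13, 26->14
Step 2: Rank sum for X: R1 = 1 + 2 + 3.5 + 5 + 7.5 + 9.5 = 28.5.
Step 3: U_X = R1 - n1(n1+1)/2 = 28.5 - 6*7/2 = 28.5 - 21 = 7.5.
       U_Y = n1*n2 - U_X = 48 - 7.5 = 40.5.
Step 4: Ties are present, so use the tie-corrected normal approximation (with continuity correction) for the p-value.
Step 5: p-value = 0.038225; compare to alpha = 0.1. reject H0.

U_X = 7.5, p = 0.038225, reject H0 at alpha = 0.1.


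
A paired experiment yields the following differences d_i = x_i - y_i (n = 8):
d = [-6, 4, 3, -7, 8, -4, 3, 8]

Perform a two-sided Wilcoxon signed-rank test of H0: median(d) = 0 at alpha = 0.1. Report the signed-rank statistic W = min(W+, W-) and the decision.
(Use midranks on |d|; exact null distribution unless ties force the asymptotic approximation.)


Step 1: Drop any zero differences (none here) and take |d_i|.
|d| = [6, 4, 3, 7, 8, 4, 3, 8]
Step 2: Midrank |d_i| (ties get averaged ranks).
ranks: |6|->5, |4|->3.5, |3|->1.5, |7|->6, |8|->7.5, |4|->3.5, |3|->1.5, |8|->7.5
Step 3: Attach original signs; sum ranks with positive sign and with negative sign.
W+ = 3.5 + 1.5 + 7.5 + 1.5 + 7.5 = 21.5
W- = 5 + 6 + 3.5 = 14.5
(Check: W+ + W- = 36 should equal n(n+1)/2 = 36.)
Step 4: Test statistic W = min(W+, W-) = 14.5.
Step 5: Ties in |d|, so use the tie-corrected normal approximation.
        E[W] = n(n+1)/4 = 8*9/4 = 18.
        Tie groups: |d|=3 (t=2), |d|=4 (t=2), |d|=8 (t=2); sum(t^3 - t) = 18.
        Var[W] = n(n+1)(2n+1)/24 - sum(t^3-t)/48 = 1224/24 - 18/48 = 50.625.
        z = (W - E[W]) / sqrt(Var[W]) = (14.5 - 18) / 7.1151 = -0.4919.
        Two-sided p = 2*Phi(z) = 0.622783.
Step 6: alpha = 0.1. fail to reject H0.

W+ = 21.5, W- = 14.5, W = min = 14.5, p = 0.622783, fail to reject H0.


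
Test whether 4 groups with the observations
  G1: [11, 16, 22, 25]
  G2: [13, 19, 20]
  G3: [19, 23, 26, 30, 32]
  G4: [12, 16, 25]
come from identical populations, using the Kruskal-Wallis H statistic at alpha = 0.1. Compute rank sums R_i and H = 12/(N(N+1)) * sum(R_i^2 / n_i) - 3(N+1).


Step 1: Combine all N = 15 observations and assign midranks.
sorted (value, group, rank): (11,G1,1), (12,G4,2), (13,G2,3), (16,G1,4.5), (16,G4,4.5), (19,G2,6.5), (19,G3,6.5), (20,G2,8), (22,G1,9), (23,G3,10), (25,G1,11.5), (25,G4,11.5), (26,G3,13), (30,G3,14), (32,G3,15)
Step 2: Sum ranks within each group.
R_1 = 26 (n_1 = 4)
R_2 = 17.5 (n_2 = 3)
R_3 = 58.5 (n_3 = 5)
R_4 = 18 (n_4 = 3)
Step 3: H = 12/(N(N+1)) * sum(R_i^2/n_i) - 3(N+1)
     = 12/(15*16) * (26^2/4 + 17.5^2/3 + 58.5^2/5 + 18^2/3) - 3*16
     = 0.050000 * 1063.53 - 48
     = 5.176667.
Step 4: Ties present; correction factor C = 1 - 18/(15^3 - 15) = 0.994643. Corrected H = 5.176667 / 0.994643 = 5.204548.
Step 5: Under H0, H ~ chi^2(3); p-value = 0.157417.
Step 6: alpha = 0.1. fail to reject H0.

H = 5.2045, df = 3, p = 0.157417, fail to reject H0.


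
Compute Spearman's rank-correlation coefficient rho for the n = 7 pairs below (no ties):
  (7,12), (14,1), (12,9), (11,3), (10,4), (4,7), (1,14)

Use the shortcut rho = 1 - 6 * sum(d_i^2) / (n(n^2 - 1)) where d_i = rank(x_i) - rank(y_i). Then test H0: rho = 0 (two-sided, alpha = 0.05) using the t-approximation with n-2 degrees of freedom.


Step 1: Rank x and y separately (midranks; no ties here).
rank(x): 7->3, 14->7, 12->6, 11->5, 10->4, 4->2, 1->1
rank(y): 12->6, 1->1, 9->5, 3->2, 4->3, 7->4, 14->7
Step 2: d_i = R_x(i) - R_y(i); compute d_i^2.
  (3-6)^2=9, (7-1)^2=36, (6-5)^2=1, (5-2)^2=9, (4-3)^2=1, (2-4)^2=4, (1-7)^2=36
sum(d^2) = 96.
Step 3: rho = 1 - 6*96 / (7*(7^2 - 1)) = 1 - 576/336 = -0.714286.
Step 4: Under H0, t = rho * sqrt((n-2)/(1-rho^2)) = -2.2822 ~ t(5).
Step 5: Two-sided p-value from the t-distribution with 5 df = 0.071344.
Step 6: alpha = 0.05. fail to reject H0.

rho = -0.7143, p = 0.071344, fail to reject H0 at alpha = 0.05.


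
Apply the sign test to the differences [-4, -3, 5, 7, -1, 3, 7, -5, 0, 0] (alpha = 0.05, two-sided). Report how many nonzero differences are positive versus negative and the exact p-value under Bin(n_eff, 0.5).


Step 1: Discard zero differences. Original n = 10; n_eff = number of nonzero differences = 8.
Nonzero differences (with sign): -4, -3, +5, +7, -1, +3, +7, -5
Step 2: Count signs: positive = 4, negative = 4.
Step 3: Under H0: P(positive) = 0.5, so the number of positives S ~ Bin(8, 0.5).
Step 4: Two-sided exact p-value = sum of Bin(8,0.5) probabilities at or below the observed probability = 1.000000.
Step 5: alpha = 0.05. fail to reject H0.

n_eff = 8, pos = 4, neg = 4, p = 1.000000, fail to reject H0.


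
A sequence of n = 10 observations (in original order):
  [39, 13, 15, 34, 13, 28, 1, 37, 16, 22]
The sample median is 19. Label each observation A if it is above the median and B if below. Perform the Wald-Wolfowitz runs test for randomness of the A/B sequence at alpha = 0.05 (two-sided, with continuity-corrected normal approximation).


Step 1: Compute median = 19; label A = above, B = below.
Labels in order: ABBABABABA  (n_A = 5, n_B = 5)
Step 2: Count runs R = 9.
Step 3: Under H0 (random ordering), E[R] = 2*n_A*n_B/(n_A+n_B) + 1 = 2*5*5/10 + 1 = 6.0000.
        Var[R] = 2*n_A*n_B*(2*n_A*n_B - n_A - n_B) / ((n_A+n_B)^2 * (n_A+n_B-1)) = 2000/900 = 2.2222.
        SD[R] = 1.4907.
Step 4: Continuity-corrected z = (R - 0.5 - E[R]) / SD[R] = (9 - 0.5 - 6.0000) / 1.4907 = 1.6771.
Step 5: Two-sided p-value via normal approximation = 2*(1 - Phi(|z|)) = 0.093533.
Step 6: alpha = 0.05. fail to reject H0.

R = 9, z = 1.6771, p = 0.093533, fail to reject H0.


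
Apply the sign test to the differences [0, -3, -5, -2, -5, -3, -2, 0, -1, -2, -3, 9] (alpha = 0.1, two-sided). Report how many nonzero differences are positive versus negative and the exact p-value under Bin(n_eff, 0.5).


Step 1: Discard zero differences. Original n = 12; n_eff = number of nonzero differences = 10.
Nonzero differences (with sign): -3, -5, -2, -5, -3, -2, -1, -2, -3, +9
Step 2: Count signs: positive = 1, negative = 9.
Step 3: Under H0: P(positive) = 0.5, so the number of positives S ~ Bin(10, 0.5).
Step 4: Two-sided exact p-value = sum of Bin(10,0.5) probabilities at or below the observed probability = 0.021484.
Step 5: alpha = 0.1. reject H0.

n_eff = 10, pos = 1, neg = 9, p = 0.021484, reject H0.


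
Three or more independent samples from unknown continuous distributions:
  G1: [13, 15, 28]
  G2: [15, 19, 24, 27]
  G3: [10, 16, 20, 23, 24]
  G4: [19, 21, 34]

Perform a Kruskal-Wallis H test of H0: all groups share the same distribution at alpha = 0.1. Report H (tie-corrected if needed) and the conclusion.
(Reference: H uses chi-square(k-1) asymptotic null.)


Step 1: Combine all N = 15 observations and assign midranks.
sorted (value, group, rank): (10,G3,1), (13,G1,2), (15,G1,3.5), (15,G2,3.5), (16,G3,5), (19,G2,6.5), (19,G4,6.5), (20,G3,8), (21,G4,9), (23,G3,10), (24,G2,11.5), (24,G3,11.5), (27,G2,13), (28,G1,14), (34,G4,15)
Step 2: Sum ranks within each group.
R_1 = 19.5 (n_1 = 3)
R_2 = 34.5 (n_2 = 4)
R_3 = 35.5 (n_3 = 5)
R_4 = 30.5 (n_4 = 3)
Step 3: H = 12/(N(N+1)) * sum(R_i^2/n_i) - 3(N+1)
     = 12/(15*16) * (19.5^2/3 + 34.5^2/4 + 35.5^2/5 + 30.5^2/3) - 3*16
     = 0.050000 * 986.446 - 48
     = 1.322292.
Step 4: Ties present; correction factor C = 1 - 18/(15^3 - 15) = 0.994643. Corrected H = 1.322292 / 0.994643 = 1.329414.
Step 5: Under H0, H ~ chi^2(3); p-value = 0.722161.
Step 6: alpha = 0.1. fail to reject H0.

H = 1.3294, df = 3, p = 0.722161, fail to reject H0.


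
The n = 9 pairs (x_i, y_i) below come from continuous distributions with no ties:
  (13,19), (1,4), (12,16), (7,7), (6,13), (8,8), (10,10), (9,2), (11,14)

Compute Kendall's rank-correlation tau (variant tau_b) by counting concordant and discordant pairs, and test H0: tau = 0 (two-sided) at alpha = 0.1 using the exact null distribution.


Step 1: Enumerate the 36 unordered pairs (i,j) with i<j and classify each by sign(x_j-x_i) * sign(y_j-y_i).
  (1,2):dx=-12,dy=-15->C; (1,3):dx=-1,dy=-3->C; (1,4):dx=-6,dy=-12->C; (1,5):dx=-7,dy=-6->C
  (1,6):dx=-5,dy=-11->C; (1,7):dx=-3,dy=-9->C; (1,8):dx=-4,dy=-17->C; (1,9):dx=-2,dy=-5->C
  (2,3):dx=+11,dy=+12->C; (2,4):dx=+6,dy=+3->C; (2,5):dx=+5,dy=+9->C; (2,6):dx=+7,dy=+4->C
  (2,7):dx=+9,dy=+6->C; (2,8):dx=+8,dy=-2->D; (2,9):dx=+10,dy=+10->C; (3,4):dx=-5,dy=-9->C
  (3,5):dx=-6,dy=-3->C; (3,6):dx=-4,dy=-8->C; (3,7):dx=-2,dy=-6->C; (3,8):dx=-3,dy=-14->C
  (3,9):dx=-1,dy=-2->C; (4,5):dx=-1,dy=+6->D; (4,6):dx=+1,dy=+1->C; (4,7):dx=+3,dy=+3->C
  (4,8):dx=+2,dy=-5->D; (4,9):dx=+4,dy=+7->C; (5,6):dx=+2,dy=-5->D; (5,7):dx=+4,dy=-3->D
  (5,8):dx=+3,dy=-11->D; (5,9):dx=+5,dy=+1->C; (6,7):dx=+2,dy=+2->C; (6,8):dx=+1,dy=-6->D
  (6,9):dx=+3,dy=+6->C; (7,8):dx=-1,dy=-8->C; (7,9):dx=+1,dy=+4->C; (8,9):dx=+2,dy=+12->C
Step 2: C = 29, D = 7, total pairs = 36.
Step 3: tau = (C - D)/(n(n-1)/2) = (29 - 7)/36 = 0.611111.
Step 4: Exact two-sided p-value (enumerate n! = 362880 permutations of y under H0): p = 0.024741.
Step 5: alpha = 0.1. reject H0.

tau_b = 0.6111 (C=29, D=7), p = 0.024741, reject H0.


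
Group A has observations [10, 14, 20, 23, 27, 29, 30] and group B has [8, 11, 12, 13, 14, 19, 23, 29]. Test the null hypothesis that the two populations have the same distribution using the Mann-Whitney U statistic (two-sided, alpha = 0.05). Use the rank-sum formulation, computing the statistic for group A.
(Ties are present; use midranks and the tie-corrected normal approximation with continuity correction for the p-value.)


Step 1: Combine and sort all 15 observations; assign midranks.
sorted (value, group): (8,Y), (10,X), (11,Y), (12,Y), (13,Y), (14,X), (14,Y), (19,Y), (20,X), (23,X), (23,Y), (27,X), (29,X), (29,Y), (30,X)
ranks: 8->1, 10->2, 11->3, 12->4, 13->5, 14->6.5, 14->6.5, 19->8, 20->9, 23->10.5, 23->10.5, 27->12, 29->13.5, 29->13.5, 30->15
Step 2: Rank sum for X: R1 = 2 + 6.5 + 9 + 10.5 + 12 + 13.5 + 15 = 68.5.
Step 3: U_X = R1 - n1(n1+1)/2 = 68.5 - 7*8/2 = 68.5 - 28 = 40.5.
       U_Y = n1*n2 - U_X = 56 - 40.5 = 15.5.
Step 4: Ties are present, so use the tie-corrected normal approximation (with continuity correction) for the p-value.
Step 5: p-value = 0.163782; compare to alpha = 0.05. fail to reject H0.

U_X = 40.5, p = 0.163782, fail to reject H0 at alpha = 0.05.


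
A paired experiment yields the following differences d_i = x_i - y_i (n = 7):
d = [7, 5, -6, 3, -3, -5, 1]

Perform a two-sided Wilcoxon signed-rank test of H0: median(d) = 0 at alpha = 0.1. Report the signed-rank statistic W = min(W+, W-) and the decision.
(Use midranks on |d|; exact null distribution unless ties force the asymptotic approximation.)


Step 1: Drop any zero differences (none here) and take |d_i|.
|d| = [7, 5, 6, 3, 3, 5, 1]
Step 2: Midrank |d_i| (ties get averaged ranks).
ranks: |7|->7, |5|->4.5, |6|->6, |3|->2.5, |3|->2.5, |5|->4.5, |1|->1
Step 3: Attach original signs; sum ranks with positive sign and with negative sign.
W+ = 7 + 4.5 + 2.5 + 1 = 15
W- = 6 + 2.5 + 4.5 = 13
(Check: W+ + W- = 28 should equal n(n+1)/2 = 28.)
Step 4: Test statistic W = min(W+, W-) = 13.
Step 5: Ties in |d|, so use the tie-corrected normal approximation.
        E[W] = n(n+1)/4 = 7*8/4 = 14.
        Tie groups: |d|=3 (t=2), |d|=5 (t=2); sum(t^3 - t) = 12.
        Var[W] = n(n+1)(2n+1)/24 - sum(t^3-t)/48 = 840/24 - 12/48 = 34.75.
        z = (W - E[W]) / sqrt(Var[W]) = (13 - 14) / 5.8949 = -0.1696.
        Two-sided p = 2*Phi(z) = 0.865295.
Step 6: alpha = 0.1. fail to reject H0.

W+ = 15, W- = 13, W = min = 13, p = 0.865295, fail to reject H0.


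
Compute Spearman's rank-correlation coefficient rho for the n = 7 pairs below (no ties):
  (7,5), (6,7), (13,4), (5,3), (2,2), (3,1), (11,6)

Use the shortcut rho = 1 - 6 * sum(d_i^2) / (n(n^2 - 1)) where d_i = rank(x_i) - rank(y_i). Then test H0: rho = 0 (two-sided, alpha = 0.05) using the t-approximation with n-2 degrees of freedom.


Step 1: Rank x and y separately (midranks; no ties here).
rank(x): 7->5, 6->4, 13->7, 5->3, 2->1, 3->2, 11->6
rank(y): 5->5, 7->7, 4->4, 3->3, 2->2, 1->1, 6->6
Step 2: d_i = R_x(i) - R_y(i); compute d_i^2.
  (5-5)^2=0, (4-7)^2=9, (7-4)^2=9, (3-3)^2=0, (1-2)^2=1, (2-1)^2=1, (6-6)^2=0
sum(d^2) = 20.
Step 3: rho = 1 - 6*20 / (7*(7^2 - 1)) = 1 - 120/336 = 0.642857.
Step 4: Under H0, t = rho * sqrt((n-2)/(1-rho^2)) = 1.8766 ~ t(5).
Step 5: Two-sided p-value from the t-distribution with 5 df = 0.119392.
Step 6: alpha = 0.05. fail to reject H0.

rho = 0.6429, p = 0.119392, fail to reject H0 at alpha = 0.05.


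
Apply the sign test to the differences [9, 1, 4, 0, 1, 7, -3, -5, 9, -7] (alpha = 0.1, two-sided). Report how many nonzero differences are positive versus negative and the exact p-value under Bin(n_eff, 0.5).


Step 1: Discard zero differences. Original n = 10; n_eff = number of nonzero differences = 9.
Nonzero differences (with sign): +9, +1, +4, +1, +7, -3, -5, +9, -7
Step 2: Count signs: positive = 6, negative = 3.
Step 3: Under H0: P(positive) = 0.5, so the number of positives S ~ Bin(9, 0.5).
Step 4: Two-sided exact p-value = sum of Bin(9,0.5) probabilities at or below the observed probability = 0.507812.
Step 5: alpha = 0.1. fail to reject H0.

n_eff = 9, pos = 6, neg = 3, p = 0.507812, fail to reject H0.


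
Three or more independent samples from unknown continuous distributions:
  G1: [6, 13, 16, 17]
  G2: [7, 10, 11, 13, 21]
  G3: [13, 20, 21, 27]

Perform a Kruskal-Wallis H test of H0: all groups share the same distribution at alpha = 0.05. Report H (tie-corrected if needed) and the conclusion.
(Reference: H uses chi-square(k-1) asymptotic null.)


Step 1: Combine all N = 13 observations and assign midranks.
sorted (value, group, rank): (6,G1,1), (7,G2,2), (10,G2,3), (11,G2,4), (13,G1,6), (13,G2,6), (13,G3,6), (16,G1,8), (17,G1,9), (20,G3,10), (21,G2,11.5), (21,G3,11.5), (27,G3,13)
Step 2: Sum ranks within each group.
R_1 = 24 (n_1 = 4)
R_2 = 26.5 (n_2 = 5)
R_3 = 40.5 (n_3 = 4)
Step 3: H = 12/(N(N+1)) * sum(R_i^2/n_i) - 3(N+1)
     = 12/(13*14) * (24^2/4 + 26.5^2/5 + 40.5^2/4) - 3*14
     = 0.065934 * 694.513 - 42
     = 3.792033.
Step 4: Ties present; correction factor C = 1 - 30/(13^3 - 13) = 0.986264. Corrected H = 3.792033 / 0.986264 = 3.844847.
Step 5: Under H0, H ~ chi^2(2); p-value = 0.146252.
Step 6: alpha = 0.05. fail to reject H0.

H = 3.8448, df = 2, p = 0.146252, fail to reject H0.


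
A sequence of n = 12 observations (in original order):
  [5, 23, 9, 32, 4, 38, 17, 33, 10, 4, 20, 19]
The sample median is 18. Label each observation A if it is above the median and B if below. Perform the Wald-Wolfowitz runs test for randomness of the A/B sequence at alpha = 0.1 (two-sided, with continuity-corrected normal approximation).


Step 1: Compute median = 18; label A = above, B = below.
Labels in order: BABABABABBAA  (n_A = 6, n_B = 6)
Step 2: Count runs R = 10.
Step 3: Under H0 (random ordering), E[R] = 2*n_A*n_B/(n_A+n_B) + 1 = 2*6*6/12 + 1 = 7.0000.
        Var[R] = 2*n_A*n_B*(2*n_A*n_B - n_A - n_B) / ((n_A+n_B)^2 * (n_A+n_B-1)) = 4320/1584 = 2.7273.
        SD[R] = 1.6514.
Step 4: Continuity-corrected z = (R - 0.5 - E[R]) / SD[R] = (10 - 0.5 - 7.0000) / 1.6514 = 1.5138.
Step 5: Two-sided p-value via normal approximation = 2*(1 - Phi(|z|)) = 0.130070.
Step 6: alpha = 0.1. fail to reject H0.

R = 10, z = 1.5138, p = 0.130070, fail to reject H0.


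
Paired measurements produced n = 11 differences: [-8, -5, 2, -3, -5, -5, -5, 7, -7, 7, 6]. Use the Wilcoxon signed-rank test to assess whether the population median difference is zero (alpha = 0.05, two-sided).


Step 1: Drop any zero differences (none here) and take |d_i|.
|d| = [8, 5, 2, 3, 5, 5, 5, 7, 7, 7, 6]
Step 2: Midrank |d_i| (ties get averaged ranks).
ranks: |8|->11, |5|->4.5, |2|->1, |3|->2, |5|->4.5, |5|->4.5, |5|->4.5, |7|->9, |7|->9, |7|->9, |6|->7
Step 3: Attach original signs; sum ranks with positive sign and with negative sign.
W+ = 1 + 9 + 9 + 7 = 26
W- = 11 + 4.5 + 2 + 4.5 + 4.5 + 4.5 + 9 = 40
(Check: W+ + W- = 66 should equal n(n+1)/2 = 66.)
Step 4: Test statistic W = min(W+, W-) = 26.
Step 5: Ties in |d|, so use the tie-corrected normal approximation.
        E[W] = n(n+1)/4 = 11*12/4 = 33.
        Tie groups: |d|=5 (t=4), |d|=7 (t=3); sum(t^3 - t) = 84.
        Var[W] = n(n+1)(2n+1)/24 - sum(t^3-t)/48 = 3036/24 - 84/48 = 124.75.
        z = (W - E[W]) / sqrt(Var[W]) = (26 - 33) / 11.1692 = -0.6267.
        Two-sided p = 2*Phi(z) = 0.530839.
Step 6: alpha = 0.05. fail to reject H0.

W+ = 26, W- = 40, W = min = 26, p = 0.530839, fail to reject H0.


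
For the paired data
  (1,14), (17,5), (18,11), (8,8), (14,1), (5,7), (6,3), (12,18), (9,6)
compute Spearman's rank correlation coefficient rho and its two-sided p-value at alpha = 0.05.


Step 1: Rank x and y separately (midranks; no ties here).
rank(x): 1->1, 17->8, 18->9, 8->4, 14->7, 5->2, 6->3, 12->6, 9->5
rank(y): 14->8, 5->3, 11->7, 8->6, 1->1, 7->5, 3->2, 18->9, 6->4
Step 2: d_i = R_x(i) - R_y(i); compute d_i^2.
  (1-8)^2=49, (8-3)^2=25, (9-7)^2=4, (4-6)^2=4, (7-1)^2=36, (2-5)^2=9, (3-2)^2=1, (6-9)^2=9, (5-4)^2=1
sum(d^2) = 138.
Step 3: rho = 1 - 6*138 / (9*(9^2 - 1)) = 1 - 828/720 = -0.150000.
Step 4: Under H0, t = rho * sqrt((n-2)/(1-rho^2)) = -0.4014 ~ t(7).
Step 5: Two-sided p-value from the t-distribution with 7 df = 0.700094.
Step 6: alpha = 0.05. fail to reject H0.

rho = -0.1500, p = 0.700094, fail to reject H0 at alpha = 0.05.


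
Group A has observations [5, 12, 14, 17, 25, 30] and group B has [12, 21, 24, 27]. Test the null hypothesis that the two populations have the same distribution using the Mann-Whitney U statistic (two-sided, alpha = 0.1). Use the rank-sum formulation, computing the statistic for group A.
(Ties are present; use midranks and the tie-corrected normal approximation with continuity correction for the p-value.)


Step 1: Combine and sort all 10 observations; assign midranks.
sorted (value, group): (5,X), (12,X), (12,Y), (14,X), (17,X), (21,Y), (24,Y), (25,X), (27,Y), (30,X)
ranks: 5->1, 12->2.5, 12->2.5, 14->4, 17->5, 21->6, 24->7, 25->8, 27->9, 30->10
Step 2: Rank sum for X: R1 = 1 + 2.5 + 4 + 5 + 8 + 10 = 30.5.
Step 3: U_X = R1 - n1(n1+1)/2 = 30.5 - 6*7/2 = 30.5 - 21 = 9.5.
       U_Y = n1*n2 - U_X = 24 - 9.5 = 14.5.
Step 4: Ties are present, so use the tie-corrected normal approximation (with continuity correction) for the p-value.
Step 5: p-value = 0.668870; compare to alpha = 0.1. fail to reject H0.

U_X = 9.5, p = 0.668870, fail to reject H0 at alpha = 0.1.


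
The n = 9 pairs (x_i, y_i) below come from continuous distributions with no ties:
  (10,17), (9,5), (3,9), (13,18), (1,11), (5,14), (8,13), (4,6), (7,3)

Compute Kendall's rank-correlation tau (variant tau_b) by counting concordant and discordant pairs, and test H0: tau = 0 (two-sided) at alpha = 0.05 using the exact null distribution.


Step 1: Enumerate the 36 unordered pairs (i,j) with i<j and classify each by sign(x_j-x_i) * sign(y_j-y_i).
  (1,2):dx=-1,dy=-12->C; (1,3):dx=-7,dy=-8->C; (1,4):dx=+3,dy=+1->C; (1,5):dx=-9,dy=-6->C
  (1,6):dx=-5,dy=-3->C; (1,7):dx=-2,dy=-4->C; (1,8):dx=-6,dy=-11->C; (1,9):dx=-3,dy=-14->C
  (2,3):dx=-6,dy=+4->D; (2,4):dx=+4,dy=+13->C; (2,5):dx=-8,dy=+6->D; (2,6):dx=-4,dy=+9->D
  (2,7):dx=-1,dy=+8->D; (2,8):dx=-5,dy=+1->D; (2,9):dx=-2,dy=-2->C; (3,4):dx=+10,dy=+9->C
  (3,5):dx=-2,dy=+2->D; (3,6):dx=+2,dy=+5->C; (3,7):dx=+5,dy=+4->C; (3,8):dx=+1,dy=-3->D
  (3,9):dx=+4,dy=-6->D; (4,5):dx=-12,dy=-7->C; (4,6):dx=-8,dy=-4->C; (4,7):dx=-5,dy=-5->C
  (4,8):dx=-9,dy=-12->C; (4,9):dx=-6,dy=-15->C; (5,6):dx=+4,dy=+3->C; (5,7):dx=+7,dy=+2->C
  (5,8):dx=+3,dy=-5->D; (5,9):dx=+6,dy=-8->D; (6,7):dx=+3,dy=-1->D; (6,8):dx=-1,dy=-8->C
  (6,9):dx=+2,dy=-11->D; (7,8):dx=-4,dy=-7->C; (7,9):dx=-1,dy=-10->C; (8,9):dx=+3,dy=-3->D
Step 2: C = 23, D = 13, total pairs = 36.
Step 3: tau = (C - D)/(n(n-1)/2) = (23 - 13)/36 = 0.277778.
Step 4: Exact two-sided p-value (enumerate n! = 362880 permutations of y under H0): p = 0.358488.
Step 5: alpha = 0.05. fail to reject H0.

tau_b = 0.2778 (C=23, D=13), p = 0.358488, fail to reject H0.


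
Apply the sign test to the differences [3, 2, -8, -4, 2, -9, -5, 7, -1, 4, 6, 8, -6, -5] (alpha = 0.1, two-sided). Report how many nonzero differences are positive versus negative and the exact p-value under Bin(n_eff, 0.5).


Step 1: Discard zero differences. Original n = 14; n_eff = number of nonzero differences = 14.
Nonzero differences (with sign): +3, +2, -8, -4, +2, -9, -5, +7, -1, +4, +6, +8, -6, -5
Step 2: Count signs: positive = 7, negative = 7.
Step 3: Under H0: P(positive) = 0.5, so the number of positives S ~ Bin(14, 0.5).
Step 4: Two-sided exact p-value = sum of Bin(14,0.5) probabilities at or below the observed probability = 1.000000.
Step 5: alpha = 0.1. fail to reject H0.

n_eff = 14, pos = 7, neg = 7, p = 1.000000, fail to reject H0.


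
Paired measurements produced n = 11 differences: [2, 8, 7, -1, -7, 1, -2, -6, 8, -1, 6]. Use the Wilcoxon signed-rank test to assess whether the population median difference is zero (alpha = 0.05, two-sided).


Step 1: Drop any zero differences (none here) and take |d_i|.
|d| = [2, 8, 7, 1, 7, 1, 2, 6, 8, 1, 6]
Step 2: Midrank |d_i| (ties get averaged ranks).
ranks: |2|->4.5, |8|->10.5, |7|->8.5, |1|->2, |7|->8.5, |1|->2, |2|->4.5, |6|->6.5, |8|->10.5, |1|->2, |6|->6.5
Step 3: Attach original signs; sum ranks with positive sign and with negative sign.
W+ = 4.5 + 10.5 + 8.5 + 2 + 10.5 + 6.5 = 42.5
W- = 2 + 8.5 + 4.5 + 6.5 + 2 = 23.5
(Check: W+ + W- = 66 should equal n(n+1)/2 = 66.)
Step 4: Test statistic W = min(W+, W-) = 23.5.
Step 5: Ties in |d|, so use the tie-corrected normal approximation.
        E[W] = n(n+1)/4 = 11*12/4 = 33.
        Tie groups: |d|=1 (t=3), |d|=2 (t=2), |d|=6 (t=2), |d|=7 (t=2), |d|=8 (t=2); sum(t^3 - t) = 48.
        Var[W] = n(n+1)(2n+1)/24 - sum(t^3-t)/48 = 3036/24 - 48/48 = 125.5.
        z = (W - E[W]) / sqrt(Var[W]) = (23.5 - 33) / 11.2027 = -0.8480.
        Two-sided p = 2*Phi(z) = 0.396432.
Step 6: alpha = 0.05. fail to reject H0.

W+ = 42.5, W- = 23.5, W = min = 23.5, p = 0.396432, fail to reject H0.


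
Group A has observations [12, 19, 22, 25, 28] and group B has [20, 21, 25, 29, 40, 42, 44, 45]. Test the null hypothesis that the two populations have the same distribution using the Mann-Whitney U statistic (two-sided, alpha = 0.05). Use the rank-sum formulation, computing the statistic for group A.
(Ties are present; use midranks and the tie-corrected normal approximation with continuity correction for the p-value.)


Step 1: Combine and sort all 13 observations; assign midranks.
sorted (value, group): (12,X), (19,X), (20,Y), (21,Y), (22,X), (25,X), (25,Y), (28,X), (29,Y), (40,Y), (42,Y), (44,Y), (45,Y)
ranks: 12->1, 19->2, 20->3, 21->4, 22->5, 25->6.5, 25->6.5, 28->8, 29->9, 40->10, 42->11, 44->12, 45->13
Step 2: Rank sum for X: R1 = 1 + 2 + 5 + 6.5 + 8 = 22.5.
Step 3: U_X = R1 - n1(n1+1)/2 = 22.5 - 5*6/2 = 22.5 - 15 = 7.5.
       U_Y = n1*n2 - U_X = 40 - 7.5 = 32.5.
Step 4: Ties are present, so use the tie-corrected normal approximation (with continuity correction) for the p-value.
Step 5: p-value = 0.078571; compare to alpha = 0.05. fail to reject H0.

U_X = 7.5, p = 0.078571, fail to reject H0 at alpha = 0.05.


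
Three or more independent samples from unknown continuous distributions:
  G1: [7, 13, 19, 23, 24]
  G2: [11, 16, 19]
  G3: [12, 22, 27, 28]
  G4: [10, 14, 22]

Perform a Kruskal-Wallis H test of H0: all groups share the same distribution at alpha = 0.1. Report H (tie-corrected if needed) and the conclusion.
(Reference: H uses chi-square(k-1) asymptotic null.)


Step 1: Combine all N = 15 observations and assign midranks.
sorted (value, group, rank): (7,G1,1), (10,G4,2), (11,G2,3), (12,G3,4), (13,G1,5), (14,G4,6), (16,G2,7), (19,G1,8.5), (19,G2,8.5), (22,G3,10.5), (22,G4,10.5), (23,G1,12), (24,G1,13), (27,G3,14), (28,G3,15)
Step 2: Sum ranks within each group.
R_1 = 39.5 (n_1 = 5)
R_2 = 18.5 (n_2 = 3)
R_3 = 43.5 (n_3 = 4)
R_4 = 18.5 (n_4 = 3)
Step 3: H = 12/(N(N+1)) * sum(R_i^2/n_i) - 3(N+1)
     = 12/(15*16) * (39.5^2/5 + 18.5^2/3 + 43.5^2/4 + 18.5^2/3) - 3*16
     = 0.050000 * 1013.28 - 48
     = 2.663958.
Step 4: Ties present; correction factor C = 1 - 12/(15^3 - 15) = 0.996429. Corrected H = 2.663958 / 0.996429 = 2.673507.
Step 5: Under H0, H ~ chi^2(3); p-value = 0.444748.
Step 6: alpha = 0.1. fail to reject H0.

H = 2.6735, df = 3, p = 0.444748, fail to reject H0.


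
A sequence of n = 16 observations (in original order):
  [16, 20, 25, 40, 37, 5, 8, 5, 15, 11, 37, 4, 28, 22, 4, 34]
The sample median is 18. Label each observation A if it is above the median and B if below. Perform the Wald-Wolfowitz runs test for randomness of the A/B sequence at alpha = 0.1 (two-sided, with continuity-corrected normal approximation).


Step 1: Compute median = 18; label A = above, B = below.
Labels in order: BAAAABBBBBABAABA  (n_A = 8, n_B = 8)
Step 2: Count runs R = 8.
Step 3: Under H0 (random ordering), E[R] = 2*n_A*n_B/(n_A+n_B) + 1 = 2*8*8/16 + 1 = 9.0000.
        Var[R] = 2*n_A*n_B*(2*n_A*n_B - n_A - n_B) / ((n_A+n_B)^2 * (n_A+n_B-1)) = 14336/3840 = 3.7333.
        SD[R] = 1.9322.
Step 4: Continuity-corrected z = (R + 0.5 - E[R]) / SD[R] = (8 + 0.5 - 9.0000) / 1.9322 = -0.2588.
Step 5: Two-sided p-value via normal approximation = 2*(1 - Phi(|z|)) = 0.795809.
Step 6: alpha = 0.1. fail to reject H0.

R = 8, z = -0.2588, p = 0.795809, fail to reject H0.


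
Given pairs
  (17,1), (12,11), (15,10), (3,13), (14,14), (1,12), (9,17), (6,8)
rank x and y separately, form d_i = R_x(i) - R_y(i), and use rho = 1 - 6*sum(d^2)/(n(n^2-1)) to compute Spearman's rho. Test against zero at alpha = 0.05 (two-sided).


Step 1: Rank x and y separately (midranks; no ties here).
rank(x): 17->8, 12->5, 15->7, 3->2, 14->6, 1->1, 9->4, 6->3
rank(y): 1->1, 11->4, 10->3, 13->6, 14->7, 12->5, 17->8, 8->2
Step 2: d_i = R_x(i) - R_y(i); compute d_i^2.
  (8-1)^2=49, (5-4)^2=1, (7-3)^2=16, (2-6)^2=16, (6-7)^2=1, (1-5)^2=16, (4-8)^2=16, (3-2)^2=1
sum(d^2) = 116.
Step 3: rho = 1 - 6*116 / (8*(8^2 - 1)) = 1 - 696/504 = -0.380952.
Step 4: Under H0, t = rho * sqrt((n-2)/(1-rho^2)) = -1.0092 ~ t(6).
Step 5: Two-sided p-value from the t-distribution with 6 df = 0.351813.
Step 6: alpha = 0.05. fail to reject H0.

rho = -0.3810, p = 0.351813, fail to reject H0 at alpha = 0.05.


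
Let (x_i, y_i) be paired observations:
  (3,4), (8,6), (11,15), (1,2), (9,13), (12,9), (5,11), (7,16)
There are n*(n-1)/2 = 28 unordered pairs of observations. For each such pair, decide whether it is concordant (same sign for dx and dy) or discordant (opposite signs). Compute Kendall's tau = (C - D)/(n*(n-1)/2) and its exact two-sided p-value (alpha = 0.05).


Step 1: Enumerate the 28 unordered pairs (i,j) with i<j and classify each by sign(x_j-x_i) * sign(y_j-y_i).
  (1,2):dx=+5,dy=+2->C; (1,3):dx=+8,dy=+11->C; (1,4):dx=-2,dy=-2->C; (1,5):dx=+6,dy=+9->C
  (1,6):dx=+9,dy=+5->C; (1,7):dx=+2,dy=+7->C; (1,8):dx=+4,dy=+12->C; (2,3):dx=+3,dy=+9->C
  (2,4):dx=-7,dy=-4->C; (2,5):dx=+1,dy=+7->C; (2,6):dx=+4,dy=+3->C; (2,7):dx=-3,dy=+5->D
  (2,8):dx=-1,dy=+10->D; (3,4):dx=-10,dy=-13->C; (3,5):dx=-2,dy=-2->C; (3,6):dx=+1,dy=-6->D
  (3,7):dx=-6,dy=-4->C; (3,8):dx=-4,dy=+1->D; (4,5):dx=+8,dy=+11->C; (4,6):dx=+11,dy=+7->C
  (4,7):dx=+4,dy=+9->C; (4,8):dx=+6,dy=+14->C; (5,6):dx=+3,dy=-4->D; (5,7):dx=-4,dy=-2->C
  (5,8):dx=-2,dy=+3->D; (6,7):dx=-7,dy=+2->D; (6,8):dx=-5,dy=+7->D; (7,8):dx=+2,dy=+5->C
Step 2: C = 20, D = 8, total pairs = 28.
Step 3: tau = (C - D)/(n(n-1)/2) = (20 - 8)/28 = 0.428571.
Step 4: Exact two-sided p-value (enumerate n! = 40320 permutations of y under H0): p = 0.178869.
Step 5: alpha = 0.05. fail to reject H0.

tau_b = 0.4286 (C=20, D=8), p = 0.178869, fail to reject H0.


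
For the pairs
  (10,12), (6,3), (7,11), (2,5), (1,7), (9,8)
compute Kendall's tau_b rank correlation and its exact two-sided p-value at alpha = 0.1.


Step 1: Enumerate the 15 unordered pairs (i,j) with i<j and classify each by sign(x_j-x_i) * sign(y_j-y_i).
  (1,2):dx=-4,dy=-9->C; (1,3):dx=-3,dy=-1->C; (1,4):dx=-8,dy=-7->C; (1,5):dx=-9,dy=-5->C
  (1,6):dx=-1,dy=-4->C; (2,3):dx=+1,dy=+8->C; (2,4):dx=-4,dy=+2->D; (2,5):dx=-5,dy=+4->D
  (2,6):dx=+3,dy=+5->C; (3,4):dx=-5,dy=-6->C; (3,5):dx=-6,dy=-4->C; (3,6):dx=+2,dy=-3->D
  (4,5):dx=-1,dy=+2->D; (4,6):dx=+7,dy=+3->C; (5,6):dx=+8,dy=+1->C
Step 2: C = 11, D = 4, total pairs = 15.
Step 3: tau = (C - D)/(n(n-1)/2) = (11 - 4)/15 = 0.466667.
Step 4: Exact two-sided p-value (enumerate n! = 720 permutations of y under H0): p = 0.272222.
Step 5: alpha = 0.1. fail to reject H0.

tau_b = 0.4667 (C=11, D=4), p = 0.272222, fail to reject H0.


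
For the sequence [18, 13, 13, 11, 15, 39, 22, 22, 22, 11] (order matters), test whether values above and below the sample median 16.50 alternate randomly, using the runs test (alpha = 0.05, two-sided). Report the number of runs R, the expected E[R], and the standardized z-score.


Step 1: Compute median = 16.50; label A = above, B = below.
Labels in order: ABBBBAAAAB  (n_A = 5, n_B = 5)
Step 2: Count runs R = 4.
Step 3: Under H0 (random ordering), E[R] = 2*n_A*n_B/(n_A+n_B) + 1 = 2*5*5/10 + 1 = 6.0000.
        Var[R] = 2*n_A*n_B*(2*n_A*n_B - n_A - n_B) / ((n_A+n_B)^2 * (n_A+n_B-1)) = 2000/900 = 2.2222.
        SD[R] = 1.4907.
Step 4: Continuity-corrected z = (R + 0.5 - E[R]) / SD[R] = (4 + 0.5 - 6.0000) / 1.4907 = -1.0062.
Step 5: Two-sided p-value via normal approximation = 2*(1 - Phi(|z|)) = 0.314305.
Step 6: alpha = 0.05. fail to reject H0.

R = 4, z = -1.0062, p = 0.314305, fail to reject H0.


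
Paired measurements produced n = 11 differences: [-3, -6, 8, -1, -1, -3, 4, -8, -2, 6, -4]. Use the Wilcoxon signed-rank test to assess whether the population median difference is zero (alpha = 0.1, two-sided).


Step 1: Drop any zero differences (none here) and take |d_i|.
|d| = [3, 6, 8, 1, 1, 3, 4, 8, 2, 6, 4]
Step 2: Midrank |d_i| (ties get averaged ranks).
ranks: |3|->4.5, |6|->8.5, |8|->10.5, |1|->1.5, |1|->1.5, |3|->4.5, |4|->6.5, |8|->10.5, |2|->3, |6|->8.5, |4|->6.5
Step 3: Attach original signs; sum ranks with positive sign and with negative sign.
W+ = 10.5 + 6.5 + 8.5 = 25.5
W- = 4.5 + 8.5 + 1.5 + 1.5 + 4.5 + 10.5 + 3 + 6.5 = 40.5
(Check: W+ + W- = 66 should equal n(n+1)/2 = 66.)
Step 4: Test statistic W = min(W+, W-) = 25.5.
Step 5: Ties in |d|, so use the tie-corrected normal approximation.
        E[W] = n(n+1)/4 = 11*12/4 = 33.
        Tie groups: |d|=1 (t=2), |d|=3 (t=2), |d|=4 (t=2), |d|=6 (t=2), |d|=8 (t=2); sum(t^3 - t) = 30.
        Var[W] = n(n+1)(2n+1)/24 - sum(t^3-t)/48 = 3036/24 - 30/48 = 125.875.
        z = (W - E[W]) / sqrt(Var[W]) = (25.5 - 33) / 11.2194 = -0.6685.
        Two-sided p = 2*Phi(z) = 0.503824.
Step 6: alpha = 0.1. fail to reject H0.

W+ = 25.5, W- = 40.5, W = min = 25.5, p = 0.503824, fail to reject H0.


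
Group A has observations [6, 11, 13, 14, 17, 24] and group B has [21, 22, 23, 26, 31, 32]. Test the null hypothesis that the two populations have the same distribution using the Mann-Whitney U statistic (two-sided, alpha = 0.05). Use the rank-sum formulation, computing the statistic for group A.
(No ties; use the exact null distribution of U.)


Step 1: Combine and sort all 12 observations; assign midranks.
sorted (value, group): (6,X), (11,X), (13,X), (14,X), (17,X), (21,Y), (22,Y), (23,Y), (24,X), (26,Y), (31,Y), (32,Y)
ranks: 6->1, 11->2, 13->3, 14->4, 17->5, 21->6, 22->7, 23->8, 24->9, 26->10, 31->11, 32->12
Step 2: Rank sum for X: R1 = 1 + 2 + 3 + 4 + 5 + 9 = 24.
Step 3: U_X = R1 - n1(n1+1)/2 = 24 - 6*7/2 = 24 - 21 = 3.
       U_Y = n1*n2 - U_X = 36 - 3 = 33.
Step 4: No ties, so the exact null distribution of U (based on enumerating the C(12,6) = 924 equally likely rank assignments) gives the two-sided p-value.
Step 5: p-value = 0.015152; compare to alpha = 0.05. reject H0.

U_X = 3, p = 0.015152, reject H0 at alpha = 0.05.


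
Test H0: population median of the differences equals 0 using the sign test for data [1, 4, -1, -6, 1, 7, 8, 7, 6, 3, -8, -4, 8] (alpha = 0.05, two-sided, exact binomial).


Step 1: Discard zero differences. Original n = 13; n_eff = number of nonzero differences = 13.
Nonzero differences (with sign): +1, +4, -1, -6, +1, +7, +8, +7, +6, +3, -8, -4, +8
Step 2: Count signs: positive = 9, negative = 4.
Step 3: Under H0: P(positive) = 0.5, so the number of positives S ~ Bin(13, 0.5).
Step 4: Two-sided exact p-value = sum of Bin(13,0.5) probabilities at or below the observed probability = 0.266846.
Step 5: alpha = 0.05. fail to reject H0.

n_eff = 13, pos = 9, neg = 4, p = 0.266846, fail to reject H0.


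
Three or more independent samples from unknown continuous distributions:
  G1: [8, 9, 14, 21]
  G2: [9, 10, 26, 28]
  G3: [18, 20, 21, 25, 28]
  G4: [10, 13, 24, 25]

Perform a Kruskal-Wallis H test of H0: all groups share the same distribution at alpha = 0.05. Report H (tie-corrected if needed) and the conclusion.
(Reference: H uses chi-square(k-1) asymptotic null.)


Step 1: Combine all N = 17 observations and assign midranks.
sorted (value, group, rank): (8,G1,1), (9,G1,2.5), (9,G2,2.5), (10,G2,4.5), (10,G4,4.5), (13,G4,6), (14,G1,7), (18,G3,8), (20,G3,9), (21,G1,10.5), (21,G3,10.5), (24,G4,12), (25,G3,13.5), (25,G4,13.5), (26,G2,15), (28,G2,16.5), (28,G3,16.5)
Step 2: Sum ranks within each group.
R_1 = 21 (n_1 = 4)
R_2 = 38.5 (n_2 = 4)
R_3 = 57.5 (n_3 = 5)
R_4 = 36 (n_4 = 4)
Step 3: H = 12/(N(N+1)) * sum(R_i^2/n_i) - 3(N+1)
     = 12/(17*18) * (21^2/4 + 38.5^2/4 + 57.5^2/5 + 36^2/4) - 3*18
     = 0.039216 * 1466.06 - 54
     = 3.492647.
Step 4: Ties present; correction factor C = 1 - 30/(17^3 - 17) = 0.993873. Corrected H = 3.492647 / 0.993873 = 3.514180.
Step 5: Under H0, H ~ chi^2(3); p-value = 0.318928.
Step 6: alpha = 0.05. fail to reject H0.

H = 3.5142, df = 3, p = 0.318928, fail to reject H0.


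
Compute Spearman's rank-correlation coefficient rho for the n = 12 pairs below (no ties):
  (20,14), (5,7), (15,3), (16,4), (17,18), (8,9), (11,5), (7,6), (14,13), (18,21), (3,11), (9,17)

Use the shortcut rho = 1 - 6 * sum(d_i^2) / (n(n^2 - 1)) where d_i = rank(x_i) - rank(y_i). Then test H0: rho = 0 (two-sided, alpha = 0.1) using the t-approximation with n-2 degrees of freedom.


Step 1: Rank x and y separately (midranks; no ties here).
rank(x): 20->12, 5->2, 15->8, 16->9, 17->10, 8->4, 11->6, 7->3, 14->7, 18->11, 3->1, 9->5
rank(y): 14->9, 7->5, 3->1, 4->2, 18->11, 9->6, 5->3, 6->4, 13->8, 21->12, 11->7, 17->10
Step 2: d_i = R_x(i) - R_y(i); compute d_i^2.
  (12-9)^2=9, (2-5)^2=9, (8-1)^2=49, (9-2)^2=49, (10-11)^2=1, (4-6)^2=4, (6-3)^2=9, (3-4)^2=1, (7-8)^2=1, (11-12)^2=1, (1-7)^2=36, (5-10)^2=25
sum(d^2) = 194.
Step 3: rho = 1 - 6*194 / (12*(12^2 - 1)) = 1 - 1164/1716 = 0.321678.
Step 4: Under H0, t = rho * sqrt((n-2)/(1-rho^2)) = 1.0743 ~ t(10).
Step 5: Two-sided p-value from the t-distribution with 10 df = 0.307910.
Step 6: alpha = 0.1. fail to reject H0.

rho = 0.3217, p = 0.307910, fail to reject H0 at alpha = 0.1.


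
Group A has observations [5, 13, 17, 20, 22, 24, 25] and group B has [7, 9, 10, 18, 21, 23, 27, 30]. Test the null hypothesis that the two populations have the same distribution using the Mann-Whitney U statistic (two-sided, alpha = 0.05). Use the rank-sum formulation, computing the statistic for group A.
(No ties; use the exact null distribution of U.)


Step 1: Combine and sort all 15 observations; assign midranks.
sorted (value, group): (5,X), (7,Y), (9,Y), (10,Y), (13,X), (17,X), (18,Y), (20,X), (21,Y), (22,X), (23,Y), (24,X), (25,X), (27,Y), (30,Y)
ranks: 5->1, 7->2, 9->3, 10->4, 13->5, 17->6, 18->7, 20->8, 21->9, 22->10, 23->11, 24->12, 25->13, 27->14, 30->15
Step 2: Rank sum for X: R1 = 1 + 5 + 6 + 8 + 10 + 12 + 13 = 55.
Step 3: U_X = R1 - n1(n1+1)/2 = 55 - 7*8/2 = 55 - 28 = 27.
       U_Y = n1*n2 - U_X = 56 - 27 = 29.
Step 4: No ties, so the exact null distribution of U (based on enumerating the C(15,7) = 6435 equally likely rank assignments) gives the two-sided p-value.
Step 5: p-value = 0.955089; compare to alpha = 0.05. fail to reject H0.

U_X = 27, p = 0.955089, fail to reject H0 at alpha = 0.05.


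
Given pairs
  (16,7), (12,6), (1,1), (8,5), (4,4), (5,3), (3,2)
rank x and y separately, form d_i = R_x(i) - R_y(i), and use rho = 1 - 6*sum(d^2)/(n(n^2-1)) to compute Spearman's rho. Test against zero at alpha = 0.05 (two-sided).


Step 1: Rank x and y separately (midranks; no ties here).
rank(x): 16->7, 12->6, 1->1, 8->5, 4->3, 5->4, 3->2
rank(y): 7->7, 6->6, 1->1, 5->5, 4->4, 3->3, 2->2
Step 2: d_i = R_x(i) - R_y(i); compute d_i^2.
  (7-7)^2=0, (6-6)^2=0, (1-1)^2=0, (5-5)^2=0, (3-4)^2=1, (4-3)^2=1, (2-2)^2=0
sum(d^2) = 2.
Step 3: rho = 1 - 6*2 / (7*(7^2 - 1)) = 1 - 12/336 = 0.964286.
Step 4: Under H0, t = rho * sqrt((n-2)/(1-rho^2)) = 8.1408 ~ t(5).
Step 5: Two-sided p-value from the t-distribution with 5 df = 0.000454.
Step 6: alpha = 0.05. reject H0.

rho = 0.9643, p = 0.000454, reject H0 at alpha = 0.05.


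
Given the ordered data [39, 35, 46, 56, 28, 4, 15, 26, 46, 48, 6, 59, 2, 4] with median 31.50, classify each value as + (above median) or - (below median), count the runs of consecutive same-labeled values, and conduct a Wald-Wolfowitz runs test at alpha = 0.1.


Step 1: Compute median = 31.50; label A = above, B = below.
Labels in order: AAAABBBBAABABB  (n_A = 7, n_B = 7)
Step 2: Count runs R = 6.
Step 3: Under H0 (random ordering), E[R] = 2*n_A*n_B/(n_A+n_B) + 1 = 2*7*7/14 + 1 = 8.0000.
        Var[R] = 2*n_A*n_B*(2*n_A*n_B - n_A - n_B) / ((n_A+n_B)^2 * (n_A+n_B-1)) = 8232/2548 = 3.2308.
        SD[R] = 1.7974.
Step 4: Continuity-corrected z = (R + 0.5 - E[R]) / SD[R] = (6 + 0.5 - 8.0000) / 1.7974 = -0.8345.
Step 5: Two-sided p-value via normal approximation = 2*(1 - Phi(|z|)) = 0.403986.
Step 6: alpha = 0.1. fail to reject H0.

R = 6, z = -0.8345, p = 0.403986, fail to reject H0.
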